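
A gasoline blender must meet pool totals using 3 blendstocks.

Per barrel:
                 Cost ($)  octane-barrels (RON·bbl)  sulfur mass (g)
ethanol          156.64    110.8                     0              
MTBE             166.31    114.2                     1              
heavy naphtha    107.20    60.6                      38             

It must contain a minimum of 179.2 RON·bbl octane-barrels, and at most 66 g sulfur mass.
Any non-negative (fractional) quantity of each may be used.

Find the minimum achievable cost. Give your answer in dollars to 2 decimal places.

$253.34

Treat it as an LP. Let x1 = barrels of ethanol, x2 = barrels of MTBE, x3 = barrels of heavy naphtha.
min 156.64x1 + 166.31x2 + 107.2x3 s.t.:
  110.8x1 + 114.2x2 + 60.6x3 ≥ 179.2   (octane-barrels)
  1x2 + 38x3 ≤ 66   (sulfur mass)
  x1, x2, x3 ≥ 0.
At the optimum only ethanol is positive (MTBE, heavy naphtha = 0). There the octane-barrels constraint is tight.
So ethanol = 1.61733 barrels.
Objective = 156.64·1.61733 = 253.3386.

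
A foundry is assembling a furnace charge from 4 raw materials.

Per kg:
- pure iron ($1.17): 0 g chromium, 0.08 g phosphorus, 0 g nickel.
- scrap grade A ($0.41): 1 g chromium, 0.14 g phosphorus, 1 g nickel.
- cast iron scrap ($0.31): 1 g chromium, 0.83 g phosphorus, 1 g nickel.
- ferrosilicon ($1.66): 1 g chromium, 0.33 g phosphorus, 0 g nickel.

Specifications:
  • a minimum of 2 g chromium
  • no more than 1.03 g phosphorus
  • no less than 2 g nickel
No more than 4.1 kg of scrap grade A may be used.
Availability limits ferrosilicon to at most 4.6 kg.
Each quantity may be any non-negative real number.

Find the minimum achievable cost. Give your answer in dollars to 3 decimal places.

Let x1 = kg of pure iron, x2 = kg of scrap grade A, x3 = kg of cast iron scrap, x4 = kg of ferrosilicon.
min 1.17x1 + 0.41x2 + 0.31x3 + 1.66x4 with:
  1x2 + 1x3 + 1x4 ≥ 2   (chromium)
  0.08x1 + 0.14x2 + 0.83x3 + 0.33x4 ≤ 1.03   (phosphorus)
  1x2 + 1x3 ≥ 2   (nickel)
  x2 ≤ 4.1
  x4 ≤ 4.6
  x1, x2, x3, x4 ≥ 0.
The minimum-cost mix takes nothing from pure iron, ferrosilicon — only scrap grade A, cast iron scrap. Binding constraints: chromium, phosphorus, nickel.
Optimal quantities: scrap grade A = 0.913 kg, cast iron scrap = 1.087 kg.
Hence cost = 0.41·0.913 + 0.31·1.087 = $0.71130.

$0.711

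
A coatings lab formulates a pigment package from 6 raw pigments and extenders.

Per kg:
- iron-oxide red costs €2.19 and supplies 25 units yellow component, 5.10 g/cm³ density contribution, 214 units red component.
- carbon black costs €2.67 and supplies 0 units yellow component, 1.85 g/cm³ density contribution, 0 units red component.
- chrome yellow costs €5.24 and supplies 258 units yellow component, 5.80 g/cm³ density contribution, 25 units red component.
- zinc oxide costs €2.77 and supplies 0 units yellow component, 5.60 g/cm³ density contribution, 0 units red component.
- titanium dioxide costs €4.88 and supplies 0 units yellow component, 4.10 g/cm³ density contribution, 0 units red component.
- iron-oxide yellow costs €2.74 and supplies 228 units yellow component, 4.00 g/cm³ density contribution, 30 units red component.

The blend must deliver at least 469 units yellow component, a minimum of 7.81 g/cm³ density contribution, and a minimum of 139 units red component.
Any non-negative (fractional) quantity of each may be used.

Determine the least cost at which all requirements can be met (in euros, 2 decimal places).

Treat it as an LP. Let x1 = kg of iron-oxide red, x2 = kg of carbon black, x3 = kg of chrome yellow, x4 = kg of zinc oxide, x5 = kg of titanium dioxide, x6 = kg of iron-oxide yellow.
Minimise 2.19x1 + 2.67x2 + 5.24x3 + 2.77x4 + 4.88x5 + 2.74x6 with:
  25x1 + 258x3 + 228x6 ≥ 469   (yellow component)
  5.1x1 + 1.85x2 + 5.8x3 + 5.6x4 + 4.1x5 + 4x6 ≥ 7.81   (density contribution)
  214x1 + 25x3 + 30x6 ≥ 139   (red component)
  x1, x2, x3, x4, x5, x6 ≥ 0.
The cheapest feasible vertex uses only iron-oxide red, iron-oxide yellow; carbon black, chrome yellow, zinc oxide, titanium dioxide are not used. There the yellow component and red component constraints are tight.
That vertex is x1 = 0.3668, x6 = 2.017.
Total cost: 2.19·0.3668 + 2.74·2.017 = 6.3299.

€6.33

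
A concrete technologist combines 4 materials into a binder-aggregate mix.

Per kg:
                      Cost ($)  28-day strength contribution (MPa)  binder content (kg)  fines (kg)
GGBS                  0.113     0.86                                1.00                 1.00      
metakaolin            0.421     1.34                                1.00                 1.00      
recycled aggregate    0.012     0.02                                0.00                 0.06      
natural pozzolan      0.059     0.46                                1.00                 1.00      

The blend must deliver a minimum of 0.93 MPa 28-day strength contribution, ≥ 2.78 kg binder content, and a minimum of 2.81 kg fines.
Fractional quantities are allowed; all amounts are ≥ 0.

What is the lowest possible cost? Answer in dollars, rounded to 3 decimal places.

$0.166

Let x1 = kg of GGBS, x2 = kg of metakaolin, x3 = kg of recycled aggregate, x4 = kg of natural pozzolan.
Minimise 0.113x1 + 0.421x2 + 0.012x3 + 0.059x4 subject to:
  0.86x1 + 1.34x2 + 0.02x3 + 0.46x4 ≥ 0.93   (28-day strength contribution)
  1x1 + 1x2 + 1x4 ≥ 2.78   (binder content)
  1x1 + 1x2 + 0.06x3 + 1x4 ≥ 2.81   (fines)
  x1, x2, x3, x4 ≥ 0.
At the optimum only natural pozzolan is positive (GGBS, metakaolin, recycled aggregate = 0). Binding constraint: fines.
Solving gives x4 = 2.81.
Total cost: 0.059·2.81 = 0.16579.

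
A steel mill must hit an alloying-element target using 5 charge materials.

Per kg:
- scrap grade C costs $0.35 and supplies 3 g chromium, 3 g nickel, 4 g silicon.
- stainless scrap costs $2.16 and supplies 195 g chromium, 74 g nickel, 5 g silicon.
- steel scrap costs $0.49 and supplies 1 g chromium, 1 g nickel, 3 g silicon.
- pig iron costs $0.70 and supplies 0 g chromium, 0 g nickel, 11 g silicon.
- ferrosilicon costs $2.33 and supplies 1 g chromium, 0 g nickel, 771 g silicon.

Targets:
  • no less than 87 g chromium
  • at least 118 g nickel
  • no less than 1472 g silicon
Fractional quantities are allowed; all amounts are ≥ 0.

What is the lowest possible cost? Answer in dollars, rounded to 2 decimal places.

Set it up as a linear program. Let x1 = kg of scrap grade C, x2 = kg of stainless scrap, x3 = kg of steel scrap, x4 = kg of pig iron, x5 = kg of ferrosilicon.
Minimise 0.35x1 + 2.16x2 + 0.49x3 + 0.7x4 + 2.33x5 with:
  3x1 + 195x2 + 1x3 + 1x5 ≥ 87   (chromium)
  3x1 + 74x2 + 1x3 ≥ 118   (nickel)
  4x1 + 5x2 + 3x3 + 11x4 + 771x5 ≥ 1472   (silicon)
  x1, x2, x3, x4, x5 ≥ 0.
The optimal basis is {stainless scrap, ferrosilicon}; scrap grade C, steel scrap, pig iron drop out. Binding constraints: nickel and silicon.
So stainless scrap = 1.595 kg, ferrosilicon = 1.899 kg.
Cost = 2.16·1.595 + 2.33·1.899 = 7.8699.

$7.87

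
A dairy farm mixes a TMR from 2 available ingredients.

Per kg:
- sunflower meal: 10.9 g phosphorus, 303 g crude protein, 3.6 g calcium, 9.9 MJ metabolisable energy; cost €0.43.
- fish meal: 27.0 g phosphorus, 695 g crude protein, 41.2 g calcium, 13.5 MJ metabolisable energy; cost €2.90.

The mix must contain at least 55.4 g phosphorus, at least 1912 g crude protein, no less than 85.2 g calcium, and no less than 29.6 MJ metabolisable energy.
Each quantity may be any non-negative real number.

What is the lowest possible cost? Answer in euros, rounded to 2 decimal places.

Let x1 = kg of sunflower meal, x2 = kg of fish meal.
Minimize 0.43x1 + 2.9x2 subject to:
  10.9x1 + 27x2 ≥ 55.4   (phosphorus)
  303x1 + 695x2 ≥ 1912   (crude protein)
  3.6x1 + 41.2x2 ≥ 85.2   (calcium)
  9.9x1 + 13.5x2 ≥ 29.6   (metabolisable energy)
  x1, x2 ≥ 0.
Both inputs are positive at the optimum. There the crude protein and calcium constraints are tight.
That vertex is x1 = 1.96, x2 = 1.897.
Cost = 0.43·1.96 + 2.9·1.897 = 6.3441.

€6.34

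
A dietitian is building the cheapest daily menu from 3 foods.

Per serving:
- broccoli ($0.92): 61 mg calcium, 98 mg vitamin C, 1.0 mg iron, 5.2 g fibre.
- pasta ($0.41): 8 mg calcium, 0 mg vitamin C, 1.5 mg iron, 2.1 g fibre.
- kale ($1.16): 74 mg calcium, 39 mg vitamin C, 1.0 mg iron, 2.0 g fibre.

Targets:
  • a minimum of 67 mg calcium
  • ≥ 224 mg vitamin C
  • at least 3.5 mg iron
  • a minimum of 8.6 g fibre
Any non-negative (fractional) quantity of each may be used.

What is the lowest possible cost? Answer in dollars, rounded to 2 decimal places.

Set it up as a linear program. Let x1 = servings of broccoli, x2 = servings of pasta, x3 = servings of kale.
min 0.92x1 + 0.41x2 + 1.16x3 with:
  61x1 + 8x2 + 74x3 ≥ 67   (calcium)
  98x1 + 39x3 ≥ 224   (vitamin C)
  1x1 + 1.5x2 + 1x3 ≥ 3.5   (iron)
  5.2x1 + 2.1x2 + 2x3 ≥ 8.6   (fibre)
  x1, x2, x3 ≥ 0.
The cheapest feasible vertex uses only broccoli, pasta; kale is not used. There the vitamin C and iron constraints are tight.
Optimal quantities: broccoli = 2.2857 servings, pasta = 0.80952 servings.
Cost = 0.92·2.2857 + 0.41·0.80952 = 2.4347.

$2.43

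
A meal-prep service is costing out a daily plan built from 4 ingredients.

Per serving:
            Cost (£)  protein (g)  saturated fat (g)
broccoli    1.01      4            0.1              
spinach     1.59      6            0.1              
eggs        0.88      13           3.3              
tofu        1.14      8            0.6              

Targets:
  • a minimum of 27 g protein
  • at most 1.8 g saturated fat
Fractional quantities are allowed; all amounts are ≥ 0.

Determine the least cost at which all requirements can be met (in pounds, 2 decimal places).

This is a linear program. Let x1 = servings of broccoli, x2 = servings of spinach, x3 = servings of eggs, x4 = servings of tofu.
min 1.01x1 + 1.59x2 + 0.88x3 + 1.14x4 with:
  4x1 + 6x2 + 13x3 + 8x4 ≥ 27   (protein)
  0.1x1 + 0.1x2 + 3.3x3 + 0.6x4 ≤ 1.8   (saturated fat)
  x1, x2, x3, x4 ≥ 0.
At the optimum only spinach, tofu are positive (broccoli, eggs = 0). There the protein and saturated fat constraints are tight.
Optimal quantities: spinach = 0.6429 servings, tofu = 2.893 servings.
Hence cost = 1.59·0.6429 + 1.14·2.893 = £4.3202.

£4.32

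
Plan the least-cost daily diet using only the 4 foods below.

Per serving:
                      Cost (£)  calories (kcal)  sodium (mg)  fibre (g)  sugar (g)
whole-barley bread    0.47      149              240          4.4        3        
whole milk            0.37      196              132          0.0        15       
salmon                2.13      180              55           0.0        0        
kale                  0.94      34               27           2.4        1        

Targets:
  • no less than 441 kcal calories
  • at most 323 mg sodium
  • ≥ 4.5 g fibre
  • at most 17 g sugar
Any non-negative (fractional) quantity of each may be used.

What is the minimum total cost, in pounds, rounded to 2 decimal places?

Let x1 = servings of whole-barley bread, x2 = servings of whole milk, x3 = servings of salmon, x4 = servings of kale.
min 0.47x1 + 0.37x2 + 2.13x3 + 0.94x4 subject to:
  149x1 + 196x2 + 180x3 + 34x4 ≥ 441   (calories)
  240x1 + 132x2 + 55x3 + 27x4 ≤ 323   (sodium)
  4.4x1 + 2.4x4 ≥ 4.5   (fibre)
  3x1 + 15x2 + 1x4 ≤ 17   (sugar)
  x1, x2, x3, x4 ≥ 0.
The optimal mix uses every input. There the calories, sodium, fibre, sugar constraints are tight.
That vertex is x1 = 0.5327, x2 = 0.9669, x3 = 0.7865, x4 = 0.8983.
Hence cost = 0.47·0.5327 + 0.37·0.9669 + 2.13·0.7865 + 0.94·0.8983 = £3.1278.

£3.13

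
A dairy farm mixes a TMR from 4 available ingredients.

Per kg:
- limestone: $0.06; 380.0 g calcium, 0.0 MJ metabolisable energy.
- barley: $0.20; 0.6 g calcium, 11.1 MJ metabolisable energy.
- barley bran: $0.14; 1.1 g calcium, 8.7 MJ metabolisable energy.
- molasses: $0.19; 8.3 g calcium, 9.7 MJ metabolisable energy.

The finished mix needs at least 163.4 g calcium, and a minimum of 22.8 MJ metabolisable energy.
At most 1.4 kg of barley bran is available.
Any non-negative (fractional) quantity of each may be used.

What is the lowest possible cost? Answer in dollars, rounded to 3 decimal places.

$0.413

This is a linear program. Let x1 = kg of limestone, x2 = kg of barley, x3 = kg of barley bran, x4 = kg of molasses.
min 0.06x1 + 0.2x2 + 0.14x3 + 0.19x4 with:
  380x1 + 0.6x2 + 1.1x3 + 8.3x4 ≥ 163.4   (calcium)
  11.1x2 + 8.7x3 + 9.7x4 ≥ 22.8   (metabolisable energy)
  x3 ≤ 1.4
  x1, x2, x3, x4 ≥ 0.
The cheapest feasible vertex uses only limestone, barley, barley bran; molasses is not used. The calcium, metabolisable energy, the barley bran cap requirements are met with equality.
So limestone = 0.4244 kg, barley = 0.9568 kg, barley bran = 1.4 kg.
Total cost: 0.06·0.4244 + 0.2·0.9568 + 0.14·1.4 = 0.41282.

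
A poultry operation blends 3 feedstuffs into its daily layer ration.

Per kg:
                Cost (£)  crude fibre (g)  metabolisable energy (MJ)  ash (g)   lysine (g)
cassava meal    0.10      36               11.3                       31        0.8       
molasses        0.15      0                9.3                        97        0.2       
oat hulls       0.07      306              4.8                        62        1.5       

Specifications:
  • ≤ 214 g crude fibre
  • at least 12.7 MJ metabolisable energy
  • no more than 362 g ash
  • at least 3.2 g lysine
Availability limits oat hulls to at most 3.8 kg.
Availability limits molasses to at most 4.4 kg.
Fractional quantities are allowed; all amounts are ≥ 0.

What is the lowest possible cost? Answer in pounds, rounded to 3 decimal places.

£0.366

Let x1 = kg of cassava meal, x2 = kg of molasses, x3 = kg of oat hulls.
min 0.1x1 + 0.15x2 + 0.07x3 with:
  36x1 + 306x3 ≤ 214   (crude fibre)
  11.3x1 + 9.3x2 + 4.8x3 ≥ 12.7   (metabolisable energy)
  31x1 + 97x2 + 62x3 ≤ 362   (ash)
  0.8x1 + 0.2x2 + 1.5x3 ≥ 3.2   (lysine)
  x3 ≤ 3.8
  x2 ≤ 4.4
  x1, x2, x3 ≥ 0.
At the optimum only cassava meal, oat hulls are positive (molasses = 0). The crude fibre and lysine requirements are met with equality.
That vertex is x1 = 3.45, x3 = 0.2935.
Total cost: 0.1·3.45 + 0.07·0.2935 = 0.36555.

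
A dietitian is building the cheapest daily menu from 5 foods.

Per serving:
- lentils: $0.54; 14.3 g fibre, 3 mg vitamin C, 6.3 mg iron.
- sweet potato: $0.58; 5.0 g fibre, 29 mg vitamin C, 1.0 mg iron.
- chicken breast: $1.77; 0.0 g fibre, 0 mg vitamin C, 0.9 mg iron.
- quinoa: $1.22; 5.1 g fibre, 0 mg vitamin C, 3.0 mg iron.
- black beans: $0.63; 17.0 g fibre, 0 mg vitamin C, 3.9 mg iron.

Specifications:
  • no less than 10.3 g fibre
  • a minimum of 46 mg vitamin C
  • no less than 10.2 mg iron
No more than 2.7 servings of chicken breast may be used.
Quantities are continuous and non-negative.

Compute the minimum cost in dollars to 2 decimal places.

Set it up as a linear program. Let x1 = servings of lentils, x2 = servings of sweet potato, x3 = servings of chicken breast, x4 = servings of quinoa, x5 = servings of black beans.
min 0.54x1 + 0.58x2 + 1.77x3 + 1.22x4 + 0.63x5 subject to:
  14.3x1 + 5x2 + 5.1x4 + 17x5 ≥ 10.3   (fibre)
  3x1 + 29x2 ≥ 46   (vitamin C)
  6.3x1 + 1x2 + 0.9x3 + 3x4 + 3.9x5 ≥ 10.2   (iron)
  x3 ≤ 2.7
  x1, x2, x3, x4, x5 ≥ 0.
The cheapest feasible vertex uses only lentils, sweet potato; chicken breast, quinoa, black beans are not used. Binding constraints: vitamin C and iron.
Solving gives x1 = 1.39, x2 = 1.442.
Cost = 0.54·1.39 + 0.58·1.442 = 1.5870.

$1.59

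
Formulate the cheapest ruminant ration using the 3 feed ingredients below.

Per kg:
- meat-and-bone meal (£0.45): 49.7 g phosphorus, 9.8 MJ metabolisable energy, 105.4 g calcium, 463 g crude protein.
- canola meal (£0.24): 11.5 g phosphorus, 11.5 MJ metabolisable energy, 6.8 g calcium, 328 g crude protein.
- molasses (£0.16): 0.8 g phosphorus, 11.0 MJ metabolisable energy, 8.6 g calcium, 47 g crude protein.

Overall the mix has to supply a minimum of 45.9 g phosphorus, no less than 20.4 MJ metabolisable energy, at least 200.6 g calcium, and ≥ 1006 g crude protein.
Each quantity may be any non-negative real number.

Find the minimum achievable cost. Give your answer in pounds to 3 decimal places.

Set it up as a linear program. Let x1 = kg of meat-and-bone meal, x2 = kg of canola meal, x3 = kg of molasses.
Minimize 0.45x1 + 0.24x2 + 0.16x3 with:
  49.7x1 + 11.5x2 + 0.8x3 ≥ 45.9   (phosphorus)
  9.8x1 + 11.5x2 + 11x3 ≥ 20.4   (metabolisable energy)
  105.4x1 + 6.8x2 + 8.6x3 ≥ 200.6   (calcium)
  463x1 + 328x2 + 47x3 ≥ 1006   (crude protein)
  x1, x2, x3 ≥ 0.
The minimum-cost mix takes nothing from molasses — only meat-and-bone meal, canola meal. There the calcium and crude protein constraints are tight.
That vertex is x1 = 1.876, x2 = 0.4186.
Cost = 0.45·1.876 + 0.24·0.4186 = 0.94466.

£0.945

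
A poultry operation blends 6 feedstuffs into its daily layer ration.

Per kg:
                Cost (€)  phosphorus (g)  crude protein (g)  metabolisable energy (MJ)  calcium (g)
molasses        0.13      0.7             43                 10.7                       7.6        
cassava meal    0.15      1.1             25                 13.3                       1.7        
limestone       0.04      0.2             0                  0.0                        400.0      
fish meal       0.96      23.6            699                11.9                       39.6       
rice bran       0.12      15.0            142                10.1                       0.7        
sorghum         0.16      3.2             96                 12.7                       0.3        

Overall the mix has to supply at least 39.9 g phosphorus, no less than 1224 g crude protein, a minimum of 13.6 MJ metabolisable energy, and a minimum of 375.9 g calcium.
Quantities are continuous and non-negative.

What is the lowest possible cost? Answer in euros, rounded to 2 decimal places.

This is a linear program. Let x1 = kg of molasses, x2 = kg of cassava meal, x3 = kg of limestone, x4 = kg of fish meal, x5 = kg of rice bran, x6 = kg of sorghum.
Minimise 0.13x1 + 0.15x2 + 0.04x3 + 0.96x4 + 0.12x5 + 0.16x6 with:
  0.7x1 + 1.1x2 + 0.2x3 + 23.6x4 + 15x5 + 3.2x6 ≥ 39.9   (phosphorus)
  43x1 + 25x2 + 699x4 + 142x5 + 96x6 ≥ 1224   (crude protein)
  10.7x1 + 13.3x2 + 11.9x4 + 10.1x5 + 12.7x6 ≥ 13.6   (metabolisable energy)
  7.6x1 + 1.7x2 + 400x3 + 39.6x4 + 0.7x5 + 0.3x6 ≥ 375.9   (calcium)
  x1, x2, x3, x4, x5, x6 ≥ 0.
The cheapest feasible vertex uses only limestone, rice bran; molasses, cassava meal, fish meal, sorghum are not used. Binding constraints: crude protein and calcium.
So limestone = 0.9247 kg, rice bran = 8.62 kg.
Objective = 0.04·0.9247 + 0.12·8.62 = 1.0714.

€1.07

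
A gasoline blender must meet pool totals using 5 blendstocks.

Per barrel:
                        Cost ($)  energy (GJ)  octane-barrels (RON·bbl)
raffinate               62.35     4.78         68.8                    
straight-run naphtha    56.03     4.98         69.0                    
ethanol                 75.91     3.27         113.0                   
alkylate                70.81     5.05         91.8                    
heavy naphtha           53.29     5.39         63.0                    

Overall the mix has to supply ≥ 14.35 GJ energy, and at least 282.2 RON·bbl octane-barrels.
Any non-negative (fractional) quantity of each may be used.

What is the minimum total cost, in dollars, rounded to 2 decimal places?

$208.59

Treat it as an LP. Let x1 = barrels of raffinate, x2 = barrels of straight-run naphtha, x3 = barrels of ethanol, x4 = barrels of alkylate, x5 = barrels of heavy naphtha.
min 62.35x1 + 56.03x2 + 75.91x3 + 70.81x4 + 53.29x5 s.t.:
  4.78x1 + 4.98x2 + 3.27x3 + 5.05x4 + 5.39x5 ≥ 14.35   (energy)
  68.8x1 + 69x2 + 113x3 + 91.8x4 + 63x5 ≥ 282.2   (octane-barrels)
  x1, x2, x3, x4, x5 ≥ 0.
The optimal basis is {ethanol, heavy naphtha}; raffinate, straight-run naphtha, alkylate drop out. Binding constraints: energy and octane-barrels.
So ethanol = 1.5308 barrels, heavy naphtha = 1.7336 barrels.
Cost = 75.91·1.5308 + 53.29·1.7336 = 208.5866.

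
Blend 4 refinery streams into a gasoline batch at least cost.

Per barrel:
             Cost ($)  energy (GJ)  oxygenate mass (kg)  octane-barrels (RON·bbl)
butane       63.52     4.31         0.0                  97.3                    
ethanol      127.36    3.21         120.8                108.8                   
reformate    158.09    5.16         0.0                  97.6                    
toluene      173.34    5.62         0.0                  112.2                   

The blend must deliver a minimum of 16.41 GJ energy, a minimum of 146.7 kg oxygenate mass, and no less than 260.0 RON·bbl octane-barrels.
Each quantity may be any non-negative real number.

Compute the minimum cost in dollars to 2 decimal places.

$339.06

Let x1 = barrels of butane, x2 = barrels of ethanol, x3 = barrels of reformate, x4 = barrels of toluene.
Minimize 63.52x1 + 127.36x2 + 158.09x3 + 173.34x4 with:
  4.31x1 + 3.21x2 + 5.16x3 + 5.62x4 ≥ 16.41   (energy)
  120.8x2 ≥ 146.7   (oxygenate mass)
  97.3x1 + 108.8x2 + 97.6x3 + 112.2x4 ≥ 260   (octane-barrels)
  x1, x2, x3, x4 ≥ 0.
The minimum-cost mix takes nothing from reformate, toluene — only butane, ethanol. The energy and oxygenate mass requirements are met with equality.
Solving gives x1 = 2.903, x2 = 1.2144.
Objective = 63.52·2.903 + 127.36·1.2144 = 339.0645.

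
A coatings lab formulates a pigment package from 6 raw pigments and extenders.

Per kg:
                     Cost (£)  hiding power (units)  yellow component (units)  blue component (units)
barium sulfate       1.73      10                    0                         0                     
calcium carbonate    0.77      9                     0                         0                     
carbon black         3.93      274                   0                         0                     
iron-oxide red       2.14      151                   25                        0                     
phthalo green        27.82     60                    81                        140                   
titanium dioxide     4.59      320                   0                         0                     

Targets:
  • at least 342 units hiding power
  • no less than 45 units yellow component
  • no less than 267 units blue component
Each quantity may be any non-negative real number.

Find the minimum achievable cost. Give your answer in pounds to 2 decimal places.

Set it up as a linear program. Let x1 = kg of barium sulfate, x2 = kg of calcium carbonate, x3 = kg of carbon black, x4 = kg of iron-oxide red, x5 = kg of phthalo green, x6 = kg of titanium dioxide.
min 1.73x1 + 0.77x2 + 3.93x3 + 2.14x4 + 27.82x5 + 4.59x6 subject to:
  10x1 + 9x2 + 274x3 + 151x4 + 60x5 + 320x6 ≥ 342   (hiding power)
  25x4 + 81x5 ≥ 45   (yellow component)
  140x5 ≥ 267   (blue component)
  x1, x2, x3, x4, x5, x6 ≥ 0.
At the optimum only iron-oxide red, phthalo green are positive (barium sulfate, calcium carbonate, carbon black, titanium dioxide = 0). There the hiding power and blue component constraints are tight.
So iron-oxide red = 1.507 kg, phthalo green = 1.907 kg.
Cost = 2.14·1.507 + 27.82·1.907 = 56.2777.

£56.28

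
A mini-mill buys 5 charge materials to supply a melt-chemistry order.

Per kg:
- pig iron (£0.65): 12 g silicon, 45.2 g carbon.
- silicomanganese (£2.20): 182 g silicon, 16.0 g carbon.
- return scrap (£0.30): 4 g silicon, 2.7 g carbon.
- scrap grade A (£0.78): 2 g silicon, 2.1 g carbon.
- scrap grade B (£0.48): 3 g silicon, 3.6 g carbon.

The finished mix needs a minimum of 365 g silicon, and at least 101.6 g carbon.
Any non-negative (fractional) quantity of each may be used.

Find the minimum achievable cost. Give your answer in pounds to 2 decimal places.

£5.21

Set it up as a linear program. Let x1 = kg of pig iron, x2 = kg of silicomanganese, x3 = kg of return scrap, x4 = kg of scrap grade A, x5 = kg of scrap grade B.
Minimize 0.65x1 + 2.2x2 + 0.3x3 + 0.78x4 + 0.48x5 with:
  12x1 + 182x2 + 4x3 + 2x4 + 3x5 ≥ 365   (silicon)
  45.2x1 + 16x2 + 2.7x3 + 2.1x4 + 3.6x5 ≥ 101.6   (carbon)
  x1, x2, x3, x4, x5 ≥ 0.
At the optimum only pig iron, silicomanganese are positive (return scrap, scrap grade A, scrap grade B = 0). Binding constraints: silicon and carbon.
Solving gives x1 = 1.575, x2 = 1.902.
Total cost: 0.65·1.575 + 2.2·1.902 = 5.2082.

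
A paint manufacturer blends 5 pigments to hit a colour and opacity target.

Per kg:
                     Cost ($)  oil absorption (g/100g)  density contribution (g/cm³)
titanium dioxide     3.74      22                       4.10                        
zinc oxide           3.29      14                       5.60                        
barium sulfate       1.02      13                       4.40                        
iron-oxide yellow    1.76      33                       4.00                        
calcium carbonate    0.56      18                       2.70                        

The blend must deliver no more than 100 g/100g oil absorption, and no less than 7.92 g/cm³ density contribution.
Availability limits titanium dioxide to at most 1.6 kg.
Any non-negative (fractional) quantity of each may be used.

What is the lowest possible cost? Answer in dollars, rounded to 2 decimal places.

$1.64

This is a linear program. Let x1 = kg of titanium dioxide, x2 = kg of zinc oxide, x3 = kg of barium sulfate, x4 = kg of iron-oxide yellow, x5 = kg of calcium carbonate.
Minimize 3.74x1 + 3.29x2 + 1.02x3 + 1.76x4 + 0.56x5 subject to:
  22x1 + 14x2 + 13x3 + 33x4 + 18x5 ≤ 100   (oil absorption)
  4.1x1 + 5.6x2 + 4.4x3 + 4x4 + 2.7x5 ≥ 7.92   (density contribution)
  x1 ≤ 1.6
  x1, x2, x3, x4, x5 ≥ 0.
The optimal basis is {calcium carbonate}; titanium dioxide, zinc oxide, barium sulfate, iron-oxide yellow drop out. The density contribution requirement is met with equality.
Optimal quantities: calcium carbonate = 2.933 kg.
Hence cost = 0.56·2.933 = $1.6425.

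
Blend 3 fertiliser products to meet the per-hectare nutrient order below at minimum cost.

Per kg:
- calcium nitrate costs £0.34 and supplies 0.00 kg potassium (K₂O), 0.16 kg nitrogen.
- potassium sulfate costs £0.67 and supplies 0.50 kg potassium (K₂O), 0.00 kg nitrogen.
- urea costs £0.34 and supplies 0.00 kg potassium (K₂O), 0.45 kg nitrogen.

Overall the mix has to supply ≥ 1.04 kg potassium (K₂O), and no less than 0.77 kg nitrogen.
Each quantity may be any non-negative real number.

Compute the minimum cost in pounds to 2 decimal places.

£1.98

This is a linear program. Let x1 = kg of calcium nitrate, x2 = kg of potassium sulfate, x3 = kg of urea.
Minimise 0.34x1 + 0.67x2 + 0.34x3 with:
  0.5x2 ≥ 1.04   (potassium (K₂O))
  0.16x1 + 0.45x3 ≥ 0.77   (nitrogen)
  x1, x2, x3 ≥ 0.
The cheapest feasible vertex uses only potassium sulfate, urea; calcium nitrate is not used. Binding constraints: potassium (K₂O) and nitrogen.
That vertex is x2 = 2.08, x3 = 1.711.
Hence cost = 0.67·2.08 + 0.34·1.711 = £1.9753.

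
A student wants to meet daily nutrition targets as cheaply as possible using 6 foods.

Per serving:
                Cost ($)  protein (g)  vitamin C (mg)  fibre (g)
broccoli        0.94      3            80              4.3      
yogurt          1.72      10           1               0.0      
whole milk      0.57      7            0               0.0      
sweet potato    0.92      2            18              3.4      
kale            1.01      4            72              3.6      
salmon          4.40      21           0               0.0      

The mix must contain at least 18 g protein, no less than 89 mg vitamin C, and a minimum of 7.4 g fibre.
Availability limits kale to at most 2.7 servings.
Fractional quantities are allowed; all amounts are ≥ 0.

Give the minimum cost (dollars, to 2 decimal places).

$2.66

Set it up as a linear program. Let x1 = servings of broccoli, x2 = servings of yogurt, x3 = servings of whole milk, x4 = servings of sweet potato, x5 = servings of kale, x6 = servings of salmon.
min 0.94x1 + 1.72x2 + 0.57x3 + 0.92x4 + 1.01x5 + 4.4x6 s.t.:
  3x1 + 10x2 + 7x3 + 2x4 + 4x5 + 21x6 ≥ 18   (protein)
  80x1 + 1x2 + 18x4 + 72x5 ≥ 89   (vitamin C)
  4.3x1 + 3.4x4 + 3.6x5 ≥ 7.4   (fibre)
  x5 ≤ 2.7
  x1, x2, x3, x4, x5, x6 ≥ 0.
At the optimum only broccoli, whole milk are positive (yogurt, sweet potato, kale, salmon = 0). Binding constraints: protein and fibre.
Solving gives x1 = 1.721, x3 = 1.834.
Cost = 0.94·1.721 + 0.57·1.834 = 2.6631.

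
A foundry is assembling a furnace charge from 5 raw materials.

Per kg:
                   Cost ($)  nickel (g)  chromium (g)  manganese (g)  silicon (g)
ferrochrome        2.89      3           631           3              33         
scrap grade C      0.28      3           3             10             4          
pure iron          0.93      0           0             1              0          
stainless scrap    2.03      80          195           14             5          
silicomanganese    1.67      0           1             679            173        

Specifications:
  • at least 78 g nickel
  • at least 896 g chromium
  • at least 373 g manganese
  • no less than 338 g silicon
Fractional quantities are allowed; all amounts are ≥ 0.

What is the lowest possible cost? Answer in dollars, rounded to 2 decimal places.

Set it up as a linear program. Let x1 = kg of ferrochrome, x2 = kg of scrap grade C, x3 = kg of pure iron, x4 = kg of stainless scrap, x5 = kg of silicomanganese.
Minimize 2.89x1 + 0.28x2 + 0.93x3 + 2.03x4 + 1.67x5 s.t.:
  3x1 + 3x2 + 80x4 ≥ 78   (nickel)
  631x1 + 3x2 + 195x4 + 1x5 ≥ 896   (chromium)
  3x1 + 10x2 + 1x3 + 14x4 + 679x5 ≥ 373   (manganese)
  33x1 + 4x2 + 5x4 + 173x5 ≥ 338   (silicon)
  x1, x2, x3, x4, x5 ≥ 0.
The cheapest feasible vertex uses only ferrochrome, stainless scrap, silicomanganese; scrap grade C, pure iron are not used. There the nickel, chromium, silicon constraints are tight.
So ferrochrome = 1.129 kg, stainless scrap = 0.9327 kg, silicomanganese = 1.711 kg.
Objective = 2.89·1.129 + 2.03·0.9327 + 1.67·1.711 = 8.0136.

$8.01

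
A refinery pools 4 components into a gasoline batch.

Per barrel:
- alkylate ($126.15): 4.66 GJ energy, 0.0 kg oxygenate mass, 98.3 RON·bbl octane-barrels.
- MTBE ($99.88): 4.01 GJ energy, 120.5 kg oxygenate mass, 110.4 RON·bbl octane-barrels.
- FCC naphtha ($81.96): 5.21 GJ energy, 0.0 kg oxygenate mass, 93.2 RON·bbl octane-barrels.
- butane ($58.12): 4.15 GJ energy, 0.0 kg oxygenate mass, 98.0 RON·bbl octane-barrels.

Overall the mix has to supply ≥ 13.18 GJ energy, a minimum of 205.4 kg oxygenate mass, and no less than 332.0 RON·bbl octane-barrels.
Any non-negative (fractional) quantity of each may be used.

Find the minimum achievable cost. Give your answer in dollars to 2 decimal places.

Let x1 = barrels of alkylate, x2 = barrels of MTBE, x3 = barrels of FCC naphtha, x4 = barrels of butane.
min 126.15x1 + 99.88x2 + 81.96x3 + 58.12x4 subject to:
  4.66x1 + 4.01x2 + 5.21x3 + 4.15x4 ≥ 13.18   (energy)
  120.5x2 ≥ 205.4   (oxygenate mass)
  98.3x1 + 110.4x2 + 93.2x3 + 98x4 ≥ 332   (octane-barrels)
  x1, x2, x3, x4 ≥ 0.
At the optimum only MTBE, butane are positive (alkylate, FCC naphtha = 0). There the energy and oxygenate mass constraints are tight.
That vertex is x2 = 1.7046, x4 = 1.5288.
Cost = 99.88·1.7046 + 58.12·1.5288 = 259.1093.

$259.11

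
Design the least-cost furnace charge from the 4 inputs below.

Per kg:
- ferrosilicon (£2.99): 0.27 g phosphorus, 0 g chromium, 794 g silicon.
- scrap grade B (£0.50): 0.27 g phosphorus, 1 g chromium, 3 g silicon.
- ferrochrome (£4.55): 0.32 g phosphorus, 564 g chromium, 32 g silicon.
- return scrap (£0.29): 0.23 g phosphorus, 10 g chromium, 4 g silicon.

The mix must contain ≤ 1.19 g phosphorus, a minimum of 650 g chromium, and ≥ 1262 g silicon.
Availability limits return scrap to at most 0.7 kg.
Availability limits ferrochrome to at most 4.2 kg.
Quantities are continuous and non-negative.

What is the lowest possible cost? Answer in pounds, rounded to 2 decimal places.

£9.86

Let x1 = kg of ferrosilicon, x2 = kg of scrap grade B, x3 = kg of ferrochrome, x4 = kg of return scrap.
Minimise 2.99x1 + 0.5x2 + 4.55x3 + 0.29x4 s.t.:
  0.27x1 + 0.27x2 + 0.32x3 + 0.23x4 ≤ 1.19   (phosphorus)
  1x2 + 564x3 + 10x4 ≥ 650   (chromium)
  794x1 + 3x2 + 32x3 + 4x4 ≥ 1262   (silicon)
  x4 ≤ 0.7
  x3 ≤ 4.2
  x1, x2, x3, x4 ≥ 0.
The minimum-cost mix takes nothing from scrap grade B, return scrap — only ferrosilicon, ferrochrome. The chromium and silicon requirements are met with equality.
So ferrosilicon = 1.543 kg, ferrochrome = 1.152 kg.
Objective = 2.99·1.543 + 4.55·1.152 = 9.8552.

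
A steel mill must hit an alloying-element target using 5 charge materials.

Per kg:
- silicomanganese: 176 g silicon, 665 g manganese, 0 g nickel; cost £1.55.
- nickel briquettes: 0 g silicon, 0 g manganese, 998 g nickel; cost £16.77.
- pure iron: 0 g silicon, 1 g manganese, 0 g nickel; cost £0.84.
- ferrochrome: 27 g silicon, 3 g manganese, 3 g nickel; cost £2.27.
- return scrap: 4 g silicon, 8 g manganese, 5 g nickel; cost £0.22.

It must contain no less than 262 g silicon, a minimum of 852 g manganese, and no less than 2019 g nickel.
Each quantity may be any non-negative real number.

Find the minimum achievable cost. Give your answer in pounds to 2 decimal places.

Let x1 = kg of silicomanganese, x2 = kg of nickel briquettes, x3 = kg of pure iron, x4 = kg of ferrochrome, x5 = kg of return scrap.
Minimise 1.55x1 + 16.77x2 + 0.84x3 + 2.27x4 + 0.22x5 with:
  176x1 + 27x4 + 4x5 ≥ 262   (silicon)
  665x1 + 1x3 + 3x4 + 8x5 ≥ 852   (manganese)
  998x2 + 3x4 + 5x5 ≥ 2019   (nickel)
  x1, x2, x3, x4, x5 ≥ 0.
The optimal basis is {silicomanganese, nickel briquettes}; pure iron, ferrochrome, return scrap drop out. There the silicon and nickel constraints are tight.
That vertex is x1 = 1.489, x2 = 2.023.
Hence cost = 1.55·1.489 + 16.77·2.023 = £36.2337.

£36.23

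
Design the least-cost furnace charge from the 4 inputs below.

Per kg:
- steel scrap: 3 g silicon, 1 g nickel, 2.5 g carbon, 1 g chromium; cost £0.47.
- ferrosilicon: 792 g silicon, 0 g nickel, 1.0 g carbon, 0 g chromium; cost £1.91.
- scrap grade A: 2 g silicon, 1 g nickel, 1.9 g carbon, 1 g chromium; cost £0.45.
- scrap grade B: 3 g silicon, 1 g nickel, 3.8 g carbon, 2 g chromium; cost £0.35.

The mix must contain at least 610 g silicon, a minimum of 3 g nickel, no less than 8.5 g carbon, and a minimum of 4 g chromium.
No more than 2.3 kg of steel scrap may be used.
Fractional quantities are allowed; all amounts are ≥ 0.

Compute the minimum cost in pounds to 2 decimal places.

Treat it as an LP. Let x1 = kg of steel scrap, x2 = kg of ferrosilicon, x3 = kg of scrap grade A, x4 = kg of scrap grade B.
Minimise 0.47x1 + 1.91x2 + 0.45x3 + 0.35x4 subject to:
  3x1 + 792x2 + 2x3 + 3x4 ≥ 610   (silicon)
  1x1 + 1x3 + 1x4 ≥ 3   (nickel)
  2.5x1 + 1x2 + 1.9x3 + 3.8x4 ≥ 8.5   (carbon)
  1x1 + 1x3 + 2x4 ≥ 4   (chromium)
  x1 ≤ 2.3
  x1, x2, x3, x4 ≥ 0.
The optimal basis is {ferrosilicon, scrap grade B}; steel scrap, scrap grade A drop out. Binding constraints: silicon and nickel.
Optimal quantities: ferrosilicon = 0.7588 kg, scrap grade B = 3 kg.
Hence cost = 1.91·0.7588 + 0.35·3 = £2.4993.

£2.50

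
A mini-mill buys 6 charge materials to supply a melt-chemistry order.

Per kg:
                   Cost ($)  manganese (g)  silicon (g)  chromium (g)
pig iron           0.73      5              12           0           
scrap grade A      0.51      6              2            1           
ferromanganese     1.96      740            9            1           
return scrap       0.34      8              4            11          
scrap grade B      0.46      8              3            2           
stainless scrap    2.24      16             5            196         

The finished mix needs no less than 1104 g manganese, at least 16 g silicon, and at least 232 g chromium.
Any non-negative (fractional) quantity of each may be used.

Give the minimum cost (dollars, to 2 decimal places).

Set it up as a linear program. Let x1 = kg of pig iron, x2 = kg of scrap grade A, x3 = kg of ferromanganese, x4 = kg of return scrap, x5 = kg of scrap grade B, x6 = kg of stainless scrap.
Minimize 0.73x1 + 0.51x2 + 1.96x3 + 0.34x4 + 0.46x5 + 2.24x6 s.t.:
  5x1 + 6x2 + 740x3 + 8x4 + 8x5 + 16x6 ≥ 1104   (manganese)
  12x1 + 2x2 + 9x3 + 4x4 + 3x5 + 5x6 ≥ 16   (silicon)
  1x2 + 1x3 + 11x4 + 2x5 + 196x6 ≥ 232   (chromium)
  x1, x2, x3, x4, x5, x6 ≥ 0.
At the optimum only ferromanganese, stainless scrap are positive (pig iron, scrap grade A, return scrap, scrap grade B = 0). Binding constraints: manganese and chromium.
Solving gives x3 = 1.466, x6 = 1.176.
Cost = 1.96·1.466 + 2.24·1.176 = 5.5076.

$5.51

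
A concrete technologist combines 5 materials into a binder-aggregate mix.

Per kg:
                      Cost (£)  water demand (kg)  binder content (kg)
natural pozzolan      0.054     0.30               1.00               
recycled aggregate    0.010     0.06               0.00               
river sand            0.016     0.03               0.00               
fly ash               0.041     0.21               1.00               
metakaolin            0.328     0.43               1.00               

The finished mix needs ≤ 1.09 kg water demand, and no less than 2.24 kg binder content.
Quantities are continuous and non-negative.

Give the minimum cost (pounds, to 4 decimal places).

Let x1 = kg of natural pozzolan, x2 = kg of recycled aggregate, x3 = kg of river sand, x4 = kg of fly ash, x5 = kg of metakaolin.
Minimise 0.054x1 + 0.01x2 + 0.016x3 + 0.041x4 + 0.328x5 subject to:
  0.3x1 + 0.06x2 + 0.03x3 + 0.21x4 + 0.43x5 ≤ 1.09   (water demand)
  1x1 + 1x4 + 1x5 ≥ 2.24   (binder content)
  x1, x2, x3, x4, x5 ≥ 0.
The optimal basis is {fly ash}; natural pozzolan, recycled aggregate, river sand, metakaolin drop out. Binding constraint: binder content.
Solving gives x4 = 2.24.
Total cost: 0.041·2.24 = 0.091840.

£0.0918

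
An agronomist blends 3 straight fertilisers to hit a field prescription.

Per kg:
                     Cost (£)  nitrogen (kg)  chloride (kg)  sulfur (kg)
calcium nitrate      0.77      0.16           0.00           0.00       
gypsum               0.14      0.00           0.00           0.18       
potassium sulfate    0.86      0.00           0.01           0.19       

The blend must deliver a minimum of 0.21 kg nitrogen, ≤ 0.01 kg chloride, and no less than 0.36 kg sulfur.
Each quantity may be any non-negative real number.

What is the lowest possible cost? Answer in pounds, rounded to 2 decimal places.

Set it up as a linear program. Let x1 = kg of calcium nitrate, x2 = kg of gypsum, x3 = kg of potassium sulfate.
Minimize 0.77x1 + 0.14x2 + 0.86x3 s.t.:
  0.16x1 ≥ 0.21   (nitrogen)
  0.01x3 ≤ 0.01   (chloride)
  0.18x2 + 0.19x3 ≥ 0.36   (sulfur)
  x1, x2, x3 ≥ 0.
The cheapest feasible vertex uses only calcium nitrate, gypsum; potassium sulfate is not used. The nitrogen and sulfur requirements are met with equality.
Solving gives x1 = 1.312, x2 = 2.
Hence cost = 0.77·1.312 + 0.14·2 = £1.2902.

£1.29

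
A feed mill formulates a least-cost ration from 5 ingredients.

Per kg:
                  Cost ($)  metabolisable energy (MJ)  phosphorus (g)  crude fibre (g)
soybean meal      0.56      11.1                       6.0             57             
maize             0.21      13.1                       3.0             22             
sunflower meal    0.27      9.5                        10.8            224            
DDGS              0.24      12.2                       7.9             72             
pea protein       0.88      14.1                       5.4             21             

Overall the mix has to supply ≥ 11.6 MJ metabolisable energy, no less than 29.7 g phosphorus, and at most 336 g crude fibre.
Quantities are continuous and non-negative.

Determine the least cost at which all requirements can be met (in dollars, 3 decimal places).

Let x1 = kg of soybean meal, x2 = kg of maize, x3 = kg of sunflower meal, x4 = kg of DDGS, x5 = kg of pea protein.
Minimize 0.56x1 + 0.21x2 + 0.27x3 + 0.24x4 + 0.88x5 with:
  11.1x1 + 13.1x2 + 9.5x3 + 12.2x4 + 14.1x5 ≥ 11.6   (metabolisable energy)
  6x1 + 3x2 + 10.8x3 + 7.9x4 + 5.4x5 ≥ 29.7   (phosphorus)
  57x1 + 22x2 + 224x3 + 72x4 + 21x5 ≤ 336   (crude fibre)
  x1, x2, x3, x4, x5 ≥ 0.
The cheapest feasible vertex uses only sunflower meal, DDGS; soybean meal, maize, pea protein are not used. The phosphorus and crude fibre requirements are met with equality.
Solving gives x3 = 0.5202, x4 = 3.048.
Cost = 0.27·0.5202 + 0.24·3.048 = 0.87197.

$0.872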